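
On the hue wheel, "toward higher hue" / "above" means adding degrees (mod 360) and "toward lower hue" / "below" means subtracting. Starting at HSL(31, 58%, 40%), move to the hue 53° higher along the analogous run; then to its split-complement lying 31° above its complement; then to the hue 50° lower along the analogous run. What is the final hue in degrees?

+53° (analog 53° ↑): 31 + 53 = 84°
+211° (split-comp 31° ↑): 84 + 211 = 295°
−50° (analog 50° ↓): 295 − 50 = 245°

245°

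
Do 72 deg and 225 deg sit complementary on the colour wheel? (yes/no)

no

Angular distance: |72 − 225| = 153 = 153°.
Complementary requires 180°.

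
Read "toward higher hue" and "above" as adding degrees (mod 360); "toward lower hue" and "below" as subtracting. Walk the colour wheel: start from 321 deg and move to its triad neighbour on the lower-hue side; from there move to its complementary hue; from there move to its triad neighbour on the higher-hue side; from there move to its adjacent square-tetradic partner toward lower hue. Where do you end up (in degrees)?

51°

−120° (triadic ↓): 321 − 120 = 201°
+180° (complement): 201 + 180 = 381 → 381 − 360 = 21°
+120° (triadic ↑): 21 + 120 = 141°
−90° (square ↓): 141 − 90 = 51°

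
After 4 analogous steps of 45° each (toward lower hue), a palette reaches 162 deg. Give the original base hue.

4 steps of 45° (toward lower hue) give a net shift of −180°.
Start = end − shift: 162 + 180 = 342°

342°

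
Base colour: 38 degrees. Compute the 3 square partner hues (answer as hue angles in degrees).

128°, 218°, 308°

38 + 90 = 128°
38 + 180 = 218°
38 + 270 = 308°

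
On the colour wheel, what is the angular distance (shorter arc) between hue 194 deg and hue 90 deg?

104°

|194 − 90| = 104.
104 ≤ 180, so the shorter arc is 104°.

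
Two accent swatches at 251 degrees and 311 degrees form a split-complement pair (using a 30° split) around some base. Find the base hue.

The accents sit 30° either side of the complement, so the complement is their short-arc midpoint on the wheel.
Short-arc midpoint of 251° and 311°: 281°.
Base is 180° from the complement: 281 − 180 = 101°

101°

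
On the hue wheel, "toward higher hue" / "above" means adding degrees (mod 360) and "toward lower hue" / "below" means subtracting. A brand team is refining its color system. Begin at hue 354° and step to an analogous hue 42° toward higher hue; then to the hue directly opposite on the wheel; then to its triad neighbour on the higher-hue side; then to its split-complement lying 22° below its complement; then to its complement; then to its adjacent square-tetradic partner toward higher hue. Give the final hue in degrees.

354 + 42 = 396 → 396 − 360 = 36°   (analog 42° ↑)
36 + 180 = 216°   (complement)
216 + 120 = 336°   (triadic ↑)
336 + 158 = 494 → 494 − 360 = 134°   (split-comp 22° ↓)
134 + 180 = 314°   (complement)
314 + 90 = 404 → 404 − 360 = 44°   (square ↑)

44°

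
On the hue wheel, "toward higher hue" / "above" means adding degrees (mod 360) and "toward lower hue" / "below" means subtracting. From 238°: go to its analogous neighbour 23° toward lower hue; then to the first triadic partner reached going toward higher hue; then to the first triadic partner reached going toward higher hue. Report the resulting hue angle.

95°

238 − 23 = 215°   (analog 23° ↓)
215 + 120 = 335°   (triadic ↑)
335 + 120 = 455 → 455 − 360 = 95°   (triadic ↑)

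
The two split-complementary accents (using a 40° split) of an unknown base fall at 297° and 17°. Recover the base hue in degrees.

The accents sit 40° either side of the complement, so the complement is their short-arc midpoint on the wheel.
Short-arc midpoint of 297° and 17°: 337°.
Base is 180° from the complement: 337 − 180 = 157°

157°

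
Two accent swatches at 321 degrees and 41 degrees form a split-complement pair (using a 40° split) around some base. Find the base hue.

The accents sit 40° either side of the complement, so the complement is their short-arc midpoint on the wheel.
Short-arc midpoint of 321° and 41°: 1°.
Base is 180° from the complement: 1 − 180 = -179 → -179 + 360 = 181°

181°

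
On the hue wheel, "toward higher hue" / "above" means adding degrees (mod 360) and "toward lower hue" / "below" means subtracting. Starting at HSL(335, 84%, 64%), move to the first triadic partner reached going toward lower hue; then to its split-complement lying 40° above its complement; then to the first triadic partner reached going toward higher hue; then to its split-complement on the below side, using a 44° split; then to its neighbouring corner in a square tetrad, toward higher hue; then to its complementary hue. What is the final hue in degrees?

−120° (triadic ↓): 335 − 120 = 215°
+220° (split-comp 40° ↑): 215 + 220 = 435 → 435 − 360 = 75°
+120° (triadic ↑): 75 + 120 = 195°
+136° (split-comp 44° ↓): 195 + 136 = 331°
+90° (square ↑): 331 + 90 = 421 → 421 − 360 = 61°
+180° (complement): 61 + 180 = 241°

241°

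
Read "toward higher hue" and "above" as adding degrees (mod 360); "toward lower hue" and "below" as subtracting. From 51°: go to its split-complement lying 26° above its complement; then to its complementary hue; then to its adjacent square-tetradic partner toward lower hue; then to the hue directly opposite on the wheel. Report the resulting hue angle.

167°

split-comp 26° ↑ +206°: 51 + 206 = 257°
complement +180°: 257 + 180 = 437 → 437 − 360 = 77°
square ↓ −90°: 77 − 90 = -13 → -13 + 360 = 347°
complement +180°: 347 + 180 = 527 → 527 − 360 = 167°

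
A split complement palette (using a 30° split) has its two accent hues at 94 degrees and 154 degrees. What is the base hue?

304°

The accents sit 30° either side of the complement, so the complement is their short-arc midpoint on the wheel.
Short-arc midpoint of 94° and 154°: 124°.
Base is 180° from the complement: 124 − 180 = -56 → -56 + 360 = 304°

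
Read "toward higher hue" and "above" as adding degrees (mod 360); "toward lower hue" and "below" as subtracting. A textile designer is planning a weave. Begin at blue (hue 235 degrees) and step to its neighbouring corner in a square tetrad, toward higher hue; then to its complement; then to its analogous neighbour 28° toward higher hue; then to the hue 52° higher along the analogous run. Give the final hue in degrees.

square ↑ +90°: 235 + 90 = 325°
complement +180°: 325 + 180 = 505 → 505 − 360 = 145°
analog 28° ↑ +28°: 145 + 28 = 173°
analog 52° ↑ +52°: 173 + 52 = 225°

225°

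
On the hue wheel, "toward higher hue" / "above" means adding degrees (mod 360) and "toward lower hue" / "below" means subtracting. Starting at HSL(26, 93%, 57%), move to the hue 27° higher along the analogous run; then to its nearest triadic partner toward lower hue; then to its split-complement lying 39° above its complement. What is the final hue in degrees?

+27° (analog 27° ↑): 26 + 27 = 53°
−120° (triadic ↓): 53 − 120 = -67 → -67 + 360 = 293°
+219° (split-comp 39° ↑): 293 + 219 = 512 → 512 − 360 = 152°

152°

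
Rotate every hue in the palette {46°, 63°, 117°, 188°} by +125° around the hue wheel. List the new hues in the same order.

171°, 188°, 242°, 313°

46 + 125 = 171°
63 + 125 = 188°
117 + 125 = 242°
188 + 125 = 313°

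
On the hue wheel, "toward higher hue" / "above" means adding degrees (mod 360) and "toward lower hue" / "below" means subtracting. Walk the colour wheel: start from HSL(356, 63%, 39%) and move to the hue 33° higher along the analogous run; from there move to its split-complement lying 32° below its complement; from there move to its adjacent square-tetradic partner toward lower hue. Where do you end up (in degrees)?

analog 33° ↑ +33°: 356 + 33 = 389 → 389 − 360 = 29°
split-comp 32° ↓ +148°: 29 + 148 = 177°
square ↓ −90°: 177 − 90 = 87°

87°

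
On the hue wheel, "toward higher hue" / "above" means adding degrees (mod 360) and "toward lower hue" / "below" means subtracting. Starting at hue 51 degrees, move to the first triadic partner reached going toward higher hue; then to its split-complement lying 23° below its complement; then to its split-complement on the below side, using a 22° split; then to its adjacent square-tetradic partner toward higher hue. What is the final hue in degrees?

216°

+120° (triadic ↑): 51 + 120 = 171°
+157° (split-comp 23° ↓): 171 + 157 = 328°
+158° (split-comp 22° ↓): 328 + 158 = 486 → 486 − 360 = 126°
+90° (square ↑): 126 + 90 = 216°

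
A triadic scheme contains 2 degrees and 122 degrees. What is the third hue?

242°

A triad spaces three hues 120° apart.
The full set is {2°, 122°, 242°}.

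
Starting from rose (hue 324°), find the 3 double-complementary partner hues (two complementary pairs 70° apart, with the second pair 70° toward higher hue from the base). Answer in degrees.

34°, 144°, 214°

A rectangular tetradic uses two complementary pairs 70° apart: offsets 0°, 70°, 180°, 250°.
324 + 70 = 394 → 394 − 360 = 34°
324 + 180 = 504 → 504 − 360 = 144°
324 + 250 = 574 → 574 − 360 = 214°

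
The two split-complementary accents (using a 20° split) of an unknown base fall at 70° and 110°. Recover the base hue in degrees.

The accents sit 20° either side of the complement, so the complement is their short-arc midpoint on the wheel.
Short-arc midpoint of 70° and 110°: 90°.
Base is 180° from the complement: 90 − 180 = -90 → -90 + 360 = 270°

270°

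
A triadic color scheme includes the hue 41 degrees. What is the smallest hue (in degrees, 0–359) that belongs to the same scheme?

41°

A triad places three hues 120° apart.
The full set through 41° is {41°, 161°, 281°}.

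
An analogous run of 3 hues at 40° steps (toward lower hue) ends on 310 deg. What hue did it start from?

2 steps of 40° (toward lower hue) give a net shift of −80°.
Start = end − shift: 310 + 80 = 390 → 390 − 360 = 30°

30°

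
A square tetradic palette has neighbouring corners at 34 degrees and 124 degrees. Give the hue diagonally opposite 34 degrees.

A square tetradic scheme places four hues 90° apart; opposite corners are 180° apart.
34 + 180 = 214°

214°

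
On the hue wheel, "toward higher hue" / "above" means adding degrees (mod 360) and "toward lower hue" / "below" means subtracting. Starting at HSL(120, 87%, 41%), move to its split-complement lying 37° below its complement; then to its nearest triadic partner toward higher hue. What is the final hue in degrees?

120 + 143 = 263°   (split-comp 37° ↓)
263 + 120 = 383 → 383 − 360 = 23°   (triadic ↑)

23°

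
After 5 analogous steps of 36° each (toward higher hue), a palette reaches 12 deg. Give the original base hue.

5 steps of 36° (toward higher hue) give a net shift of +180°.
Start = end − shift: 12 − 180 = -168 → -168 + 360 = 192°

192°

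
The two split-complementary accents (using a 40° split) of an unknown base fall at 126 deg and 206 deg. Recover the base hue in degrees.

The accents sit 40° either side of the complement, so the complement is their short-arc midpoint on the wheel.
Short-arc midpoint of 126° and 206°: 166°.
Base is 180° from the complement: 166 − 180 = -14 → -14 + 360 = 346°

346°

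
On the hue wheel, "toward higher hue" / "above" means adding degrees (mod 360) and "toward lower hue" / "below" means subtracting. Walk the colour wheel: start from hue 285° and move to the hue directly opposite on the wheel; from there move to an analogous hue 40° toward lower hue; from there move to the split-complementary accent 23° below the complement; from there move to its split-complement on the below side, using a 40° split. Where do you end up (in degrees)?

2°

complement +180°: 285 + 180 = 465 → 465 − 360 = 105°
analog 40° ↓ −40°: 105 − 40 = 65°
split-comp 23° ↓ +157°: 65 + 157 = 222°
split-comp 40° ↓ +140°: 222 + 140 = 362 → 362 − 360 = 2°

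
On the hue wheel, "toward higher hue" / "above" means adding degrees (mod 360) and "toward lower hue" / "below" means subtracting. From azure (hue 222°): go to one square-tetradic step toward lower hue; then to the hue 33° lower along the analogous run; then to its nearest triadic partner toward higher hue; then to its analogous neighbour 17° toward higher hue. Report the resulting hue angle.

236°

222 − 90 = 132°   (square ↓)
132 − 33 = 99°   (analog 33° ↓)
99 + 120 = 219°   (triadic ↑)
219 + 17 = 236°   (analog 17° ↑)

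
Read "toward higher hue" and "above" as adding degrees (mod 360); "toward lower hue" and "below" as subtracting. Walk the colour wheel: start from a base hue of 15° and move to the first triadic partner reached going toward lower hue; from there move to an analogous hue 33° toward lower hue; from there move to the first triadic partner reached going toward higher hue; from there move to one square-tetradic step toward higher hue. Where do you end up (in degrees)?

72°

triadic ↓ −120°: 15 − 120 = -105 → -105 + 360 = 255°
analog 33° ↓ −33°: 255 − 33 = 222°
triadic ↑ +120°: 222 + 120 = 342°
square ↑ +90°: 342 + 90 = 432 → 432 − 360 = 72°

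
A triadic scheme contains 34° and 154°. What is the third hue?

A triad spaces three hues 120° apart.
The full set is {34°, 154°, 274°}.

274°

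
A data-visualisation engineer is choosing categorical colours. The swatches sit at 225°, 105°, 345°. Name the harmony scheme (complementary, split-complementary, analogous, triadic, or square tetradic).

triadic

Sort the hues: 105°, 225°, 345°.
Successive gaps around the wheel: 120°, 120°, 120°.
Three hues equally spaced 120° apart form a triad.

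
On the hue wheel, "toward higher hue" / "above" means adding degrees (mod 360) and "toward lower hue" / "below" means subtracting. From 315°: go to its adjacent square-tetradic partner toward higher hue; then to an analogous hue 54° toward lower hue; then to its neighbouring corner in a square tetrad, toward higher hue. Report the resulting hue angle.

81°

315 + 90 = 405 → 405 − 360 = 45°   (square ↑)
45 − 54 = -9 → -9 + 360 = 351°   (analog 54° ↓)
351 + 90 = 441 → 441 − 360 = 81°   (square ↑)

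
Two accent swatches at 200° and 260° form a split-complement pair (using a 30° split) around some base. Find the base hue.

50°

The accents sit 30° either side of the complement, so the complement is their short-arc midpoint on the wheel.
Short-arc midpoint of 200° and 260°: 230°.
Base is 180° from the complement: 230 − 180 = 50°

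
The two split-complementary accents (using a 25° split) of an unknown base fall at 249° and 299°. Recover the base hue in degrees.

94°

The accents sit 25° either side of the complement, so the complement is their short-arc midpoint on the wheel.
Short-arc midpoint of 249° and 299°: 274°.
Base is 180° from the complement: 274 − 180 = 94°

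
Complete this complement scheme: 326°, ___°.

The complement sits 180° across the wheel.
The full set through 326° is {146°, 326°}.
Given {326°}, the missing hue is 146°.

146°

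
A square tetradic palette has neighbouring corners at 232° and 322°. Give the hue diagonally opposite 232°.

A square tetradic scheme places four hues 90° apart; opposite corners are 180° apart.
232 + 180 = 412 → 412 − 360 = 52°

52°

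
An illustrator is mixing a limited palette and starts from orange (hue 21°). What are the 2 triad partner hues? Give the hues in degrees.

A triad places three hues 120° apart.
21 + 120 = 141°
21 + 240 = 261°

141° and 261°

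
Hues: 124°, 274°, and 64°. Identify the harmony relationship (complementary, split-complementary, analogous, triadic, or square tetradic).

split-complementary

Sort the hues: 64°, 124°, 274°.
Successive gaps around the wheel: 60°, 150°, 150°.
Two 150° gaps and one 60° gap — a base hue opposite a pair of accents 30° either side of its complement — is the split-complementary pattern.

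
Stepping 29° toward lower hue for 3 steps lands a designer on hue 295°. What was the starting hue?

22°

3 steps of 29° (toward lower hue) give a net shift of −87°.
Start = end − shift: 295 + 87 = 382 → 382 − 360 = 22°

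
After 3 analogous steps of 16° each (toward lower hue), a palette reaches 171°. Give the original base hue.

219°

3 steps of 16° (toward lower hue) give a net shift of −48°.
Start = end − shift: 171 + 48 = 219°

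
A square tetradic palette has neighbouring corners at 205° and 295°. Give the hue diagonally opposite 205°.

25°

A square tetradic scheme places four hues 90° apart; opposite corners are 180° apart.
205 + 180 = 385 → 385 − 360 = 25°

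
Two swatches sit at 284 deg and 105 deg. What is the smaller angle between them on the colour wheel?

|284 − 105| = 179.
179 ≤ 180, so the shorter arc is 179°.

179°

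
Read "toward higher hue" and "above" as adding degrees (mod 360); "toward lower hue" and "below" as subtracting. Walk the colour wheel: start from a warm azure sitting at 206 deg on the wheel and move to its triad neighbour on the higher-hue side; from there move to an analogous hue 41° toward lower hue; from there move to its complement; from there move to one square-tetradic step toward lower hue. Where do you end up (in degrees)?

15°

206 + 120 = 326°   (triadic ↑)
326 − 41 = 285°   (analog 41° ↓)
285 + 180 = 465 → 465 − 360 = 105°   (complement)
105 − 90 = 15°   (square ↓)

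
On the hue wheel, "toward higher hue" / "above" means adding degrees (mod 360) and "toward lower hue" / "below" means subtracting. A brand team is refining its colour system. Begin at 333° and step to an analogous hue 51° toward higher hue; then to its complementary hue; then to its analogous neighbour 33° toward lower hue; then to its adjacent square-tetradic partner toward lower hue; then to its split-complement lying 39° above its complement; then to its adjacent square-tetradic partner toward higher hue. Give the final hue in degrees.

30°

333 + 51 = 384 → 384 − 360 = 24°   (analog 51° ↑)
24 + 180 = 204°   (complement)
204 − 33 = 171°   (analog 33° ↓)
171 − 90 = 81°   (square ↓)
81 + 219 = 300°   (split-comp 39° ↑)
300 + 90 = 390 → 390 − 360 = 30°   (square ↑)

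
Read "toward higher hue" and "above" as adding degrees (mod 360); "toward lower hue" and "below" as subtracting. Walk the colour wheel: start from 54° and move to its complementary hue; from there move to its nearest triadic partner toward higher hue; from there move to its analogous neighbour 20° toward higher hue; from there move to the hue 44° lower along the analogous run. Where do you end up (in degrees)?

330°

+180° (complement): 54 + 180 = 234°
+120° (triadic ↑): 234 + 120 = 354°
+20° (analog 20° ↑): 354 + 20 = 374 → 374 − 360 = 14°
−44° (analog 44° ↓): 14 − 44 = -30 → -30 + 360 = 330°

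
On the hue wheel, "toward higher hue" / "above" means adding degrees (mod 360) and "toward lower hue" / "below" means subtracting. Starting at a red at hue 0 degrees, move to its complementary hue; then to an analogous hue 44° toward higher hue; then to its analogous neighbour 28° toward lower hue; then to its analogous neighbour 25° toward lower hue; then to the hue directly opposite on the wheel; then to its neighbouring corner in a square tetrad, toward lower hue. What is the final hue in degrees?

0 + 180 = 180°   (complement)
180 + 44 = 224°   (analog 44° ↑)
224 − 28 = 196°   (analog 28° ↓)
196 − 25 = 171°   (analog 25° ↓)
171 + 180 = 351°   (complement)
351 − 90 = 261°   (square ↓)

261°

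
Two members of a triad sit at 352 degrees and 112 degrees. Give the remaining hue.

A triad spaces three hues 120° apart.
The full set is {112°, 232°, 352°}.

232°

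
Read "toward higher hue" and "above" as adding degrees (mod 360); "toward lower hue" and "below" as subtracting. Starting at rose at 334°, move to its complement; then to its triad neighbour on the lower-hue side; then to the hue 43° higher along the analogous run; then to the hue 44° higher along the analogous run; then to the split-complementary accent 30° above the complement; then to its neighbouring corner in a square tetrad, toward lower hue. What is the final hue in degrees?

complement +180°: 334 + 180 = 514 → 514 − 360 = 154°
triadic ↓ −120°: 154 − 120 = 34°
analog 43° ↑ +43°: 34 + 43 = 77°
analog 44° ↑ +44°: 77 + 44 = 121°
split-comp 30° ↑ +210°: 121 + 210 = 331°
square ↓ −90°: 331 − 90 = 241°

241°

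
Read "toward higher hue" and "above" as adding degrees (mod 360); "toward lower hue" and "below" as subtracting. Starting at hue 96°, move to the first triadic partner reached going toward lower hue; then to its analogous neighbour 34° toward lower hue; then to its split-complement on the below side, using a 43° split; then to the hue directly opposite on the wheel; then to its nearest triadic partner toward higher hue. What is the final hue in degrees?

19°

triadic ↓ −120°: 96 − 120 = -24 → -24 + 360 = 336°
analog 34° ↓ −34°: 336 − 34 = 302°
split-comp 43° ↓ +137°: 302 + 137 = 439 → 439 − 360 = 79°
complement +180°: 79 + 180 = 259°
triadic ↑ +120°: 259 + 120 = 379 → 379 − 360 = 19°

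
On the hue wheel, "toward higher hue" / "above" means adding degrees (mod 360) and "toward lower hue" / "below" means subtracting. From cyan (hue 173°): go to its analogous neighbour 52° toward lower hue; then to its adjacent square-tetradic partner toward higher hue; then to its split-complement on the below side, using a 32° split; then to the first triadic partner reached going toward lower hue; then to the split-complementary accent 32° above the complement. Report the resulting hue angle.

91°

173 − 52 = 121°   (analog 52° ↓)
121 + 90 = 211°   (square ↑)
211 + 148 = 359°   (split-comp 32° ↓)
359 − 120 = 239°   (triadic ↓)
239 + 212 = 451 → 451 − 360 = 91°   (split-comp 32° ↑)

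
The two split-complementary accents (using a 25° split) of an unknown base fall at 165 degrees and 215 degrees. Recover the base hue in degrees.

10°

The accents sit 25° either side of the complement, so the complement is their short-arc midpoint on the wheel.
Short-arc midpoint of 165° and 215°: 190°.
Base is 180° from the complement: 190 − 180 = 10°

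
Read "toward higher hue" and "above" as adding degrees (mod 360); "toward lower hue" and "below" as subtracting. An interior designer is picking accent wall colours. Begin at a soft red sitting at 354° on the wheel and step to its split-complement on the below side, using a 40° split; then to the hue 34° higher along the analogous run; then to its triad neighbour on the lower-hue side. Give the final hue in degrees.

354 + 140 = 494 → 494 − 360 = 134°   (split-comp 40° ↓)
134 + 34 = 168°   (analog 34° ↑)
168 − 120 = 48°   (triadic ↓)

48°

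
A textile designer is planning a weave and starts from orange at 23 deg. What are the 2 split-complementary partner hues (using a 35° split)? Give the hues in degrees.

168° and 238°

Split-complementary hues sit 35° either side of the complement.
Complement of 23 deg: 23 + 180 = 203°
203 − 35 = 168°
203 + 35 = 238°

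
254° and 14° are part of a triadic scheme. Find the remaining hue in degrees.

134°

A triad places three hues 120° apart.
The full set through 14° is {14°, 134°, 254°}.
Given {14°, 254°}, the missing hue is 134°.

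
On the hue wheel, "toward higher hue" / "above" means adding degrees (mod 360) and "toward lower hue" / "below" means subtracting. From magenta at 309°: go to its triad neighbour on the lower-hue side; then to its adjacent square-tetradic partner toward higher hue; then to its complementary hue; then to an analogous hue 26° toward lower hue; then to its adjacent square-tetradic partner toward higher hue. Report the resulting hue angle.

309 − 120 = 189°   (triadic ↓)
189 + 90 = 279°   (square ↑)
279 + 180 = 459 → 459 − 360 = 99°   (complement)
99 − 26 = 73°   (analog 26° ↓)
73 + 90 = 163°   (square ↑)

163°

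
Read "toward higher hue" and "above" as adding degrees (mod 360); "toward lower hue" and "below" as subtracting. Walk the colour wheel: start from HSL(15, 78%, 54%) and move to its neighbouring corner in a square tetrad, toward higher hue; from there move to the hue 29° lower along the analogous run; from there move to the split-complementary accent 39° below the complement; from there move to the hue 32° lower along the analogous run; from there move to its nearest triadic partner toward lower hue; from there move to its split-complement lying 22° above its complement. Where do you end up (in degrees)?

267°

square ↑ +90°: 15 + 90 = 105°
analog 29° ↓ −29°: 105 − 29 = 76°
split-comp 39° ↓ +141°: 76 + 141 = 217°
analog 32° ↓ −32°: 217 − 32 = 185°
triadic ↓ −120°: 185 − 120 = 65°
split-comp 22° ↑ +202°: 65 + 202 = 267°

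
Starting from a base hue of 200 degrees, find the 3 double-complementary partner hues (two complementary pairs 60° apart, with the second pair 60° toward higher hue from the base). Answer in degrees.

260°, 20° and 80°

A rectangular tetradic uses two complementary pairs 60° apart: offsets 0°, 60°, 180°, 240°.
200 + 60 = 260°
200 + 180 = 380 → 380 − 360 = 20°
200 + 240 = 440 → 440 − 360 = 80°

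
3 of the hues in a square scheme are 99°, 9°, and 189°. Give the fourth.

279°

A square tetradic scheme places four hues every 90°.
The full set through 9° is {9°, 99°, 189°, 279°}.
Given {9°, 99°, 189°}, the missing hue is 279°.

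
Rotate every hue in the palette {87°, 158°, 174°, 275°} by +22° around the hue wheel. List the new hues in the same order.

87 + 22 = 109°
158 + 22 = 180°
174 + 22 = 196°
275 + 22 = 297°

109°, 180°, 196°, 297°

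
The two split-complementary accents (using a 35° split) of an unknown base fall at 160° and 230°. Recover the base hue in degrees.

The accents sit 35° either side of the complement, so the complement is their short-arc midpoint on the wheel.
Short-arc midpoint of 160° and 230°: 195°.
Base is 180° from the complement: 195 − 180 = 15°

15°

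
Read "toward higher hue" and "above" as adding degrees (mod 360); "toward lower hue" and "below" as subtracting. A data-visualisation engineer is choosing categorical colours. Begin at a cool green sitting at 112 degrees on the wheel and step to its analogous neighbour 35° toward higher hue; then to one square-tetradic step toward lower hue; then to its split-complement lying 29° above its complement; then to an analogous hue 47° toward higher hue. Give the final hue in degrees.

analog 35° ↑ +35°: 112 + 35 = 147°
square ↓ −90°: 147 − 90 = 57°
split-comp 29° ↑ +209°: 57 + 209 = 266°
analog 47° ↑ +47°: 266 + 47 = 313°

313°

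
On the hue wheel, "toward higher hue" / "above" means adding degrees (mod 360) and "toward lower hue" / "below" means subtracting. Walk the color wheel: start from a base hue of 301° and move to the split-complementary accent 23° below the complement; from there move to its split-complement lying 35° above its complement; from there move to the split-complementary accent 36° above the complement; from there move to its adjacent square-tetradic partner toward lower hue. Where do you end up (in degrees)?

+157° (split-comp 23° ↓): 301 + 157 = 458 → 458 − 360 = 98°
+215° (split-comp 35° ↑): 98 + 215 = 313°
+216° (split-comp 36° ↑): 313 + 216 = 529 → 529 − 360 = 169°
−90° (square ↓): 169 − 90 = 79°

79°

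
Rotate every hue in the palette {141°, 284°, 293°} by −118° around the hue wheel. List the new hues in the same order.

141 − 118 = 23°
284 − 118 = 166°
293 − 118 = 175°

23°, 166°, 175°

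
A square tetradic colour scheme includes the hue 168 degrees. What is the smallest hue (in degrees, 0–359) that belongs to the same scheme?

A square tetradic scheme places four hues every 90°.
The full set through 168° is {78°, 168°, 258°, 348°}.

78°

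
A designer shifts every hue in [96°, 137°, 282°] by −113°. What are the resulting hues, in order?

343°, 24°, 169°

96 − 113 = -17 → -17 + 360 = 343°
137 − 113 = 24°
282 − 113 = 169°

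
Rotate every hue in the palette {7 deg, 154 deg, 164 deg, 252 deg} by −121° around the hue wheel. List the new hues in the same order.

7 − 121 = -114 → -114 + 360 = 246°
154 − 121 = 33°
164 − 121 = 43°
252 − 121 = 131°

246°, 33°, 43°, 131°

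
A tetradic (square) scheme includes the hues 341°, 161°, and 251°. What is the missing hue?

A square tetradic scheme places four hues every 90°.
The full set through 161° is {71°, 161°, 251°, 341°}.
Given {161°, 251°, 341°}, the missing hue is 71°.

71°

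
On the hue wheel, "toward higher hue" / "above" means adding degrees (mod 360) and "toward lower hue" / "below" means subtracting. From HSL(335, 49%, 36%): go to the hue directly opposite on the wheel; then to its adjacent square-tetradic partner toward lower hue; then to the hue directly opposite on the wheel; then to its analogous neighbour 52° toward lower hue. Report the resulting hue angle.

193°

complement +180°: 335 + 180 = 515 → 515 − 360 = 155°
square ↓ −90°: 155 − 90 = 65°
complement +180°: 65 + 180 = 245°
analog 52° ↓ −52°: 245 − 52 = 193°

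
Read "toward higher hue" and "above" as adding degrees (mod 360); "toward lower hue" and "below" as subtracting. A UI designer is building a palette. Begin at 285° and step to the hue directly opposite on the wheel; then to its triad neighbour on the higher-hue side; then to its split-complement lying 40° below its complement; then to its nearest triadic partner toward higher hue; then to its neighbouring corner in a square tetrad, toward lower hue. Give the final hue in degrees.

35°

285 + 180 = 465 → 465 − 360 = 105°   (complement)
105 + 120 = 225°   (triadic ↑)
225 + 140 = 365 → 365 − 360 = 5°   (split-comp 40° ↓)
5 + 120 = 125°   (triadic ↑)
125 − 90 = 35°   (square ↓)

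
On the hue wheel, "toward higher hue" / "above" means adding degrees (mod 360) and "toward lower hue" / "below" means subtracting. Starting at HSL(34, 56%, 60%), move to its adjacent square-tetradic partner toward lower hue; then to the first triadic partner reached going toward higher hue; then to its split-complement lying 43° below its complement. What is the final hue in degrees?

201°

−90° (square ↓): 34 − 90 = -56 → -56 + 360 = 304°
+120° (triadic ↑): 304 + 120 = 424 → 424 − 360 = 64°
+137° (split-comp 43° ↓): 64 + 137 = 201°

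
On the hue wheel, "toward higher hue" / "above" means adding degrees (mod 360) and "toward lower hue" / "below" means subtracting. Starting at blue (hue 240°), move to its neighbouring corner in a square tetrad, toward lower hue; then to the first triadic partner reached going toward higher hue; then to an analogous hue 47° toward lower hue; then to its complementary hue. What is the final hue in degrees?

240 − 90 = 150°   (square ↓)
150 + 120 = 270°   (triadic ↑)
270 − 47 = 223°   (analog 47° ↓)
223 + 180 = 403 → 403 − 360 = 43°   (complement)

43°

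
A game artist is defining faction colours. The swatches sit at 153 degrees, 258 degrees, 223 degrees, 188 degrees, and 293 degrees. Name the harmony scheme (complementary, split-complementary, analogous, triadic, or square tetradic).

analogous

Sort the hues: 153°, 188°, 223°, 258°, 293°.
Successive gaps around the wheel: 35°, 35°, 35°, 35°, 220°.
A run of hues at equal small steps (35°) with one large closing gap is an analogous group.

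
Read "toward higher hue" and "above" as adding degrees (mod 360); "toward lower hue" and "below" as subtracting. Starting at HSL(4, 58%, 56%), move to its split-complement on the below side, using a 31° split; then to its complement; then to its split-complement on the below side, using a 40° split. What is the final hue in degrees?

113°

4 + 149 = 153°   (split-comp 31° ↓)
153 + 180 = 333°   (complement)
333 + 140 = 473 → 473 − 360 = 113°   (split-comp 40° ↓)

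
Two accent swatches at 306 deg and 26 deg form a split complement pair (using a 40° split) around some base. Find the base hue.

The accents sit 40° either side of the complement, so the complement is their short-arc midpoint on the wheel.
Short-arc midpoint of 306° and 26°: 346°.
Base is 180° from the complement: 346 − 180 = 166°

166°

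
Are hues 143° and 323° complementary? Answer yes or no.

Angular distance: |143 − 323| = 180 = 180°.
Complementary requires 180°.

yes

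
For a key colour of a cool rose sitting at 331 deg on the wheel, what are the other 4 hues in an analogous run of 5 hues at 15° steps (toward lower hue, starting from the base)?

Analogous hues sit every 15° along the wheel.
331 − 15 = 316°
331 − 30 = 301°
331 − 45 = 286°
331 − 60 = 271°

316°, 301°, 286° and 271°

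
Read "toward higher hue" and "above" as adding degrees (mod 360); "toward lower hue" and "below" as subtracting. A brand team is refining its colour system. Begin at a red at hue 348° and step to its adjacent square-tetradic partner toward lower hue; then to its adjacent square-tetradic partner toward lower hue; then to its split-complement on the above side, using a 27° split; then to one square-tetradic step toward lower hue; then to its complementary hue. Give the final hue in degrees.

−90° (square ↓): 348 − 90 = 258°
−90° (square ↓): 258 − 90 = 168°
+207° (split-comp 27° ↑): 168 + 207 = 375 → 375 − 360 = 15°
−90° (square ↓): 15 − 90 = -75 → -75 + 360 = 285°
+180° (complement): 285 + 180 = 465 → 465 − 360 = 105°

105°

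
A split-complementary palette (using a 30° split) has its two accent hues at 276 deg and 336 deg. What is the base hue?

126°

The accents sit 30° either side of the complement, so the complement is their short-arc midpoint on the wheel.
Short-arc midpoint of 276° and 336°: 306°.
Base is 180° from the complement: 306 − 180 = 126°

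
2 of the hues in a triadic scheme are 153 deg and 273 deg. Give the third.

33°

A triad places three hues 120° apart.
The full set through 153° is {33°, 153°, 273°}.
Given {153°, 273°}, the missing hue is 33°.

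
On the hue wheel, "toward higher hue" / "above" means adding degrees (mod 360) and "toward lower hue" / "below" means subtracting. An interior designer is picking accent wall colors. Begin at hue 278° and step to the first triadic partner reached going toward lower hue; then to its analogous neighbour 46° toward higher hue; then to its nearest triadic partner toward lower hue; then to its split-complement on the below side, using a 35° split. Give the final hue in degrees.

278 − 120 = 158°   (triadic ↓)
158 + 46 = 204°   (analog 46° ↑)
204 − 120 = 84°   (triadic ↓)
84 + 145 = 229°   (split-comp 35° ↓)

229°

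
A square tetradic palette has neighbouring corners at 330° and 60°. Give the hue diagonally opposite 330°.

150°

A square tetradic scheme places four hues 90° apart; opposite corners are 180° apart.
330 + 180 = 510 → 510 − 360 = 150°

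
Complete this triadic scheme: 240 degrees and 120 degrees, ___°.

A triad places three hues 120° apart.
The full set through 120° is {0°, 120°, 240°}.
Given {120°, 240°}, the missing hue is 0°.

0°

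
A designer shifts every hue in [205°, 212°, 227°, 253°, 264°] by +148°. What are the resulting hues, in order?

205 + 148 = 353°
212 + 148 = 360 → 360 − 360 = 0°
227 + 148 = 375 → 375 − 360 = 15°
253 + 148 = 401 → 401 − 360 = 41°
264 + 148 = 412 → 412 − 360 = 52°

353°, 0°, 15°, 41°, 52°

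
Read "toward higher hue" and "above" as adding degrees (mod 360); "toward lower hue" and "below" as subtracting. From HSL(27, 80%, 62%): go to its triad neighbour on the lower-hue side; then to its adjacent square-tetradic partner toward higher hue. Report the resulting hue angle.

27 − 120 = -93 → -93 + 360 = 267°   (triadic ↓)
267 + 90 = 357°   (square ↑)

357°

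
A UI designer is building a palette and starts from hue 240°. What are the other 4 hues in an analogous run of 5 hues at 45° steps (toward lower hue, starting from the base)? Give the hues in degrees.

195°, 150°, 105° and 60°

240 − 45 = 195°
240 − 90 = 150°
240 − 135 = 105°
240 − 180 = 60°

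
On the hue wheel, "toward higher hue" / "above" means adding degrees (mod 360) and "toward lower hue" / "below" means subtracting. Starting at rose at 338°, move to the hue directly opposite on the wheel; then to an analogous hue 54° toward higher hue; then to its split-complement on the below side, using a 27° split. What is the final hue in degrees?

5°

complement +180°: 338 + 180 = 518 → 518 − 360 = 158°
analog 54° ↑ +54°: 158 + 54 = 212°
split-comp 27° ↓ +153°: 212 + 153 = 365 → 365 − 360 = 5°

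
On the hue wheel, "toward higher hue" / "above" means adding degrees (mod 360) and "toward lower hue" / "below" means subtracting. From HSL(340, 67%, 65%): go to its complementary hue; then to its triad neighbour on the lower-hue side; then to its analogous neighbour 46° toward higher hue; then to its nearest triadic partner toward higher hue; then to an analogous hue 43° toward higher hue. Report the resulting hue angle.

complement +180°: 340 + 180 = 520 → 520 − 360 = 160°
triadic ↓ −120°: 160 − 120 = 40°
analog 46° ↑ +46°: 40 + 46 = 86°
triadic ↑ +120°: 86 + 120 = 206°
analog 43° ↑ +43°: 206 + 43 = 249°

249°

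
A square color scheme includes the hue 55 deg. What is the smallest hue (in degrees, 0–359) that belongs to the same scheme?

A square tetradic scheme places four hues every 90°.
The full set through 55° is {55°, 145°, 235°, 325°}.

55°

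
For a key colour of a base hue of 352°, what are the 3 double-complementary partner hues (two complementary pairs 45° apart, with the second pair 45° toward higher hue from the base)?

37°, 172°, 217°

A rectangular tetradic uses two complementary pairs 45° apart: offsets 0°, 45°, 180°, 225°.
352 + 45 = 397 → 397 − 360 = 37°
352 + 180 = 532 → 532 − 360 = 172°
352 + 225 = 577 → 577 − 360 = 217°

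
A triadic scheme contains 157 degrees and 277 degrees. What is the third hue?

A triad spaces three hues 120° apart.
The full set is {37°, 157°, 277°}.

37°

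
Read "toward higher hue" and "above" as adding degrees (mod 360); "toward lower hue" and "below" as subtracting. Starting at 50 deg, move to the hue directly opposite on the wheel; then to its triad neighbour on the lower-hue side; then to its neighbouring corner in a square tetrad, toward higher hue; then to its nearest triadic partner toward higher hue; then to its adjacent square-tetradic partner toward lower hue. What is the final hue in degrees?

50 + 180 = 230°   (complement)
230 − 120 = 110°   (triadic ↓)
110 + 90 = 200°   (square ↑)
200 + 120 = 320°   (triadic ↑)
320 − 90 = 230°   (square ↓)

230°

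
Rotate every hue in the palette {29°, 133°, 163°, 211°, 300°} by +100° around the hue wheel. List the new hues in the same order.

129°, 233°, 263°, 311°, 40°

29 + 100 = 129°
133 + 100 = 233°
163 + 100 = 263°
211 + 100 = 311°
300 + 100 = 400 → 400 − 360 = 40°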